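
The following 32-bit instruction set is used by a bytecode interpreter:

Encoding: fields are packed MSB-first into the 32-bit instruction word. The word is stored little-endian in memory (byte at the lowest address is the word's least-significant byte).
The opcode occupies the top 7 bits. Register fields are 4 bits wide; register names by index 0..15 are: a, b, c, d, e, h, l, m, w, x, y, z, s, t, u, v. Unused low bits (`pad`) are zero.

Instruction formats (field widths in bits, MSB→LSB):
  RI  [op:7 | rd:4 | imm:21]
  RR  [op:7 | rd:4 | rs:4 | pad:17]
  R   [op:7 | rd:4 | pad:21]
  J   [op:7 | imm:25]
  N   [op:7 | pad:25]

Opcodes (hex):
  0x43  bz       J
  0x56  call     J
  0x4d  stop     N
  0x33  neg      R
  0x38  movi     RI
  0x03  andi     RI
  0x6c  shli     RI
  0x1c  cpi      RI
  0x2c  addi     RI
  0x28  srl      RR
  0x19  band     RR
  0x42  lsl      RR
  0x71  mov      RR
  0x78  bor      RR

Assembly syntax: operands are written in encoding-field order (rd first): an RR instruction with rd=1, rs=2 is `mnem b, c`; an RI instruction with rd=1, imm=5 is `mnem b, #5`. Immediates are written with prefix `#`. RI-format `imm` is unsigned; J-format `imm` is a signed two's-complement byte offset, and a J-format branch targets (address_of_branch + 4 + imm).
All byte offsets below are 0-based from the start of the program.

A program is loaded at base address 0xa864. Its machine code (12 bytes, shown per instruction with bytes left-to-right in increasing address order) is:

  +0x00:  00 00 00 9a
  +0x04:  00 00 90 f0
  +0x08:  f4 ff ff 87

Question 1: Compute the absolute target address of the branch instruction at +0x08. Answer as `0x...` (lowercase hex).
[08] f4 ff ff 87 → 0x87fffff4
  op=0x87fffff4>>25=0x43 ⇒ bz (J)
  [24:0] imm=33554420 (s25→-12) = #-12
  target = base 0xa864 + off 0x08 + 4 + imm -12 = 0xa864

0xa864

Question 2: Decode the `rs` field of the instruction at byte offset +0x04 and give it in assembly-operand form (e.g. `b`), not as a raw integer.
+0x04: 00 00 90 f0 ⇒ word 0xf0900000 (little)
  opcode bits[31:25]=0x78: bor/RR
  rd@[24:21]=0x4 ⇒ e
  rs@[20:17]=0x8 ⇒ w

w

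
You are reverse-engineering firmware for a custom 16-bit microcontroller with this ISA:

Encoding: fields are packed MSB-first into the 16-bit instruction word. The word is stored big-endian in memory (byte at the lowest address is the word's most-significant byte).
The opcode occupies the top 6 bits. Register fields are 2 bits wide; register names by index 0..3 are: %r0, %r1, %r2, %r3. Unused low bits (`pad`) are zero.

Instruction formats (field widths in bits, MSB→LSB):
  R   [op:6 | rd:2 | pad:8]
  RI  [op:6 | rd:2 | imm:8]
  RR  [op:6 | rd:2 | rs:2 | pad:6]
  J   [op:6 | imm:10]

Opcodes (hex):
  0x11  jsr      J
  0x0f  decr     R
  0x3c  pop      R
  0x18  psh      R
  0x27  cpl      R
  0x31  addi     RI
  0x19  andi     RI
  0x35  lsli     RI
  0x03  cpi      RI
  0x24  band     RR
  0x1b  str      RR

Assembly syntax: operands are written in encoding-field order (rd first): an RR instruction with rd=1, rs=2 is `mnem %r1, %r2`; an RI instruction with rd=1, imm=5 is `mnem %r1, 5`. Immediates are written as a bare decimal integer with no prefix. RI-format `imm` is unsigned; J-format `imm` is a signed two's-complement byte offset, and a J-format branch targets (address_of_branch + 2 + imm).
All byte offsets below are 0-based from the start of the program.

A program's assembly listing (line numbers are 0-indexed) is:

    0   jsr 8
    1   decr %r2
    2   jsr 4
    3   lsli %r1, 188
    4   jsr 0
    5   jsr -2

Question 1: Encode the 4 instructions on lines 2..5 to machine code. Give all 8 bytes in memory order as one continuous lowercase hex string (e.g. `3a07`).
2. jsr fields op=0x11:6|imm=4:10 → word 4404h → 44 04
3. lsli fields op=0x35:6|rd=1:2|imm=188:8 → word d5bch → d5 bc
4. jsr fields op=0x11:6|imm=0:10 → word 4400h → 44 00
5. jsr fields op=0x11:6|imm=-2:10 → word 47feh → 47 fe

4404d5bc440047fe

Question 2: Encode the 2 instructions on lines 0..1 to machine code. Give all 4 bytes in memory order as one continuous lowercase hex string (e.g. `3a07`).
L0: jsr op=0x11:6|imm=8:10 ⇒ 0x4408 ⇒ big 44 08
L1: decr op=0xf:6|rd=2:2|pad=0:8 ⇒ 0x3e00 ⇒ big 3e 00

44083e00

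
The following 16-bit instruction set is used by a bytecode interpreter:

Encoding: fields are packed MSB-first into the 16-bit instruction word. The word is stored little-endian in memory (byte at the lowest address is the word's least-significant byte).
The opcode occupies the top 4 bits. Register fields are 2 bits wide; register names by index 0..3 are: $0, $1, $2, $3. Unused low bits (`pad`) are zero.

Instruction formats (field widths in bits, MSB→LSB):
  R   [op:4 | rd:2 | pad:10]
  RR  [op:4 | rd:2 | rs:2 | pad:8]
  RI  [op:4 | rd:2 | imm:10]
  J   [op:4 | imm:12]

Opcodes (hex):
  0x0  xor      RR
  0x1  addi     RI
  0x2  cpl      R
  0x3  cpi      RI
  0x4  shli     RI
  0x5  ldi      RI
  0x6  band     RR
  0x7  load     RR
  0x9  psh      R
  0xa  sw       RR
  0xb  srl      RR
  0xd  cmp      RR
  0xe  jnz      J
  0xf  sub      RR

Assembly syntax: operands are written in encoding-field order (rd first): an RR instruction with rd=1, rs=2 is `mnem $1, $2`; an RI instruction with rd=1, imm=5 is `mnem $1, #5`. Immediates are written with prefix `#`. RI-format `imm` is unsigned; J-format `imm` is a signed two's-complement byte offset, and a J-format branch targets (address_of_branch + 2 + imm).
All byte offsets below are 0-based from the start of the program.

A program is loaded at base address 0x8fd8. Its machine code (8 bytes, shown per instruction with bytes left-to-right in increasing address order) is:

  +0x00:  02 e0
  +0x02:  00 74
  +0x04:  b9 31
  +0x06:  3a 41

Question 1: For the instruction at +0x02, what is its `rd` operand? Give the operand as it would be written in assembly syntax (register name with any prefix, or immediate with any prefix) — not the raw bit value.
$1

[02] 00 74 → 0x7400
  op=0x7400>>12=0x7 ⇒ load (RR)
  [11:10] rd=1 = $1
  [9:8] rs=0 = $0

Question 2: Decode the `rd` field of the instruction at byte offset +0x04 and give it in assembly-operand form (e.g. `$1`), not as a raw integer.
$0

[04] b9 31 → 0x31b9
  opcode bits[15:12]=0x3: cpi/RI
  rd@[11:10]=0x0 ⇒ $0
  imm@[9:0]=0x1b9 ⇒ #441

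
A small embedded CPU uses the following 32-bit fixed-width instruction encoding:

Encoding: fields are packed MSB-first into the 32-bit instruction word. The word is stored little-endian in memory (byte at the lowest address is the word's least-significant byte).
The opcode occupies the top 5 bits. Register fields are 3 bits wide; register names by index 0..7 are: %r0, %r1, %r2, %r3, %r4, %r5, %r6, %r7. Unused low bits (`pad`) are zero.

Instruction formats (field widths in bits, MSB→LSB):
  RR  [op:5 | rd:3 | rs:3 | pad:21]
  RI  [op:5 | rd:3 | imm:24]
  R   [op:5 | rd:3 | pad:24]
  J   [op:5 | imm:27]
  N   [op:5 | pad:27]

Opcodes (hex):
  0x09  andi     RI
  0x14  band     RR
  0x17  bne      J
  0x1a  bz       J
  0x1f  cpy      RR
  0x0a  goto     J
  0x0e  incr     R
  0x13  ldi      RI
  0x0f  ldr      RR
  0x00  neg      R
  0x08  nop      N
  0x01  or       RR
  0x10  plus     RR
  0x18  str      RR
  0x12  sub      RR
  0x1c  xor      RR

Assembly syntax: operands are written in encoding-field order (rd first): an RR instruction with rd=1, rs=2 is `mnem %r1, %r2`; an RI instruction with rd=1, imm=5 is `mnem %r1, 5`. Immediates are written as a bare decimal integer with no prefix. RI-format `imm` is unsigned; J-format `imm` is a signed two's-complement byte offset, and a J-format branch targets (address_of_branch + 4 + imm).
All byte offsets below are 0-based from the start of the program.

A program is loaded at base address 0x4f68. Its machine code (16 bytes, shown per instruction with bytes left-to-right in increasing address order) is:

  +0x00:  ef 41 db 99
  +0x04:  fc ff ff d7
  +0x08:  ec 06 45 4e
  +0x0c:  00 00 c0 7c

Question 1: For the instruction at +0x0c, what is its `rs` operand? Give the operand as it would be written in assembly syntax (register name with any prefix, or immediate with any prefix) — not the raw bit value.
%r6

+0x0c: 00 00 c0 7c ⇒ word 0x7cc00000 (little)
  op=0x7cc00000>>27=0xf ⇒ ldr (RR)
  [26:24] rd=4 = %r4
  [23:21] rs=6 = %r6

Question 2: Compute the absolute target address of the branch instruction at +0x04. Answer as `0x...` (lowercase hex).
@+04  little-endian(fc ff ff d7) = 0xd7fffffc
  top 5b → 0x1a → bz [J]
  imm@[26:0]=0x7fffffc (s27→-4) ⇒ -4
  target = base 0x4f68 + off 0x04 + 4 + imm -4 = 0x4f6c

0x4f6c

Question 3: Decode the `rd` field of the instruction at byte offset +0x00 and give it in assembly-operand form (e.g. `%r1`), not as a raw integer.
+0x00: ef 41 db 99 ⇒ word 0x99db41ef (little)
  op=0x99db41ef>>27=0x13 ⇒ ldi (RI)
  rd@[26:24]=0x1 ⇒ %r1
  imm@[23:0]=0xdb41ef ⇒ 14369263

%r1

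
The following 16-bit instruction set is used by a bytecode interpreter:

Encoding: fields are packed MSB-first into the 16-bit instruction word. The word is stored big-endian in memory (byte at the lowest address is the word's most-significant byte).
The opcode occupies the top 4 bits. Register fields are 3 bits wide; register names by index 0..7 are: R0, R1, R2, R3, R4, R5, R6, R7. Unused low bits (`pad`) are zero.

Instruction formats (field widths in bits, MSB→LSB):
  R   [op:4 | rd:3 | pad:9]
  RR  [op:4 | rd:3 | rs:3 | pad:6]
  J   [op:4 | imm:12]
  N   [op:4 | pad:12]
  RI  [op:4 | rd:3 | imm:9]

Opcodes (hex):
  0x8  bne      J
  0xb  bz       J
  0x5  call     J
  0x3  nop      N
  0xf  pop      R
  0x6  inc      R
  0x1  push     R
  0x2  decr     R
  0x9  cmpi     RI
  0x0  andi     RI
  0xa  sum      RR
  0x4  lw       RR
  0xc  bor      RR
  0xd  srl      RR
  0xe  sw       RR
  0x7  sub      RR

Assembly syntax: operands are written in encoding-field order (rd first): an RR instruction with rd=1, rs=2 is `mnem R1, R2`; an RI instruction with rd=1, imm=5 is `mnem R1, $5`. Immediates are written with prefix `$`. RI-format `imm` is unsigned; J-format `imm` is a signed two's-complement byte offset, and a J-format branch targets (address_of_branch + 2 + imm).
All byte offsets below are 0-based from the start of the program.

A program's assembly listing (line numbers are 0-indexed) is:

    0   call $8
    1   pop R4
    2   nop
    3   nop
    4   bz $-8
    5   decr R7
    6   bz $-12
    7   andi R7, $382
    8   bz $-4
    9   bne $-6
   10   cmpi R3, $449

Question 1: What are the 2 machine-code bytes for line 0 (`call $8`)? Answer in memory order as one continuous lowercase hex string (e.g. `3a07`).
L0: call op=0x5:4|imm=8:12 ⇒ 0x5008 ⇒ big 50 08

5008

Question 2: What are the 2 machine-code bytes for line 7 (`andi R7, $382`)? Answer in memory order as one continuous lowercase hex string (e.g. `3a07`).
line 7 (andi): pack op=0x0:4|rd=7:3|imm=382:9 = 0x0f7e; big→ 0f 7e

0f7e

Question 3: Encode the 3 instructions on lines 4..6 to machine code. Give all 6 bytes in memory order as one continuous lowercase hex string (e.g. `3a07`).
bff82e00bff4

L4: bz op=0xb:4|imm=-8:12 ⇒ 0xbff8 ⇒ big bf f8
L5: decr op=0x2:4|rd=7:3|pad=0:9 ⇒ 0x2e00 ⇒ big 2e 00
L6: bz op=0xb:4|imm=-12:12 ⇒ 0xbff4 ⇒ big bf f4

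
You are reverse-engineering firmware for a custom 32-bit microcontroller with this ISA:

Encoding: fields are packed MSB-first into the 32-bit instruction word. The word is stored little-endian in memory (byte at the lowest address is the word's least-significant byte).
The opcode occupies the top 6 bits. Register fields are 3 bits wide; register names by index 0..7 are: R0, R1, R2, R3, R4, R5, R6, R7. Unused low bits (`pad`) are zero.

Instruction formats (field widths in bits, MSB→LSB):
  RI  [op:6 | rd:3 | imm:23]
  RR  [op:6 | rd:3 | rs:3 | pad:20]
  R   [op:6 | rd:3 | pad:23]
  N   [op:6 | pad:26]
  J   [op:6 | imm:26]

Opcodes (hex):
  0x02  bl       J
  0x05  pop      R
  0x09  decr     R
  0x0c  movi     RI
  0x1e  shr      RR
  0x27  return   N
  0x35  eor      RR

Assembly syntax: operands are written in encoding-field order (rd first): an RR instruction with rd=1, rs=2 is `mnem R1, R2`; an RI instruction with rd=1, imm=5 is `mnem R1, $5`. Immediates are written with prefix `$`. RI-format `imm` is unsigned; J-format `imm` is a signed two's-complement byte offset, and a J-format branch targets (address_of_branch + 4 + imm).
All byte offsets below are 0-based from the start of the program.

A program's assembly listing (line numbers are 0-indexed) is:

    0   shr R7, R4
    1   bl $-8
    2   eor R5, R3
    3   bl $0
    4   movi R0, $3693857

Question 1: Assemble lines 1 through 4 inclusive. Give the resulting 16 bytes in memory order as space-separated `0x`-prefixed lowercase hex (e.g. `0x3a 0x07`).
L1: bl op=0x2:6|imm=-8:26 ⇒ 0x0bfffff8 ⇒ little f8 ff ff 0b
L2: eor op=0x35:6|rd=5:3|rs=3:3|pad=0:20 ⇒ 0xd6b00000 ⇒ little 00 00 b0 d6
L3: bl op=0x2:6|imm=0:26 ⇒ 0x08000000 ⇒ little 00 00 00 08
L4: movi op=0xc:6|rd=0:3|imm=3693857:23 ⇒ 0x30385d21 ⇒ little 21 5d 38 30

0xf8 0xff 0xff 0x0b 0x00 0x00 0xb0 0xd6 0x00 0x00 0x00 0x08 0x21 0x5d 0x38 0x30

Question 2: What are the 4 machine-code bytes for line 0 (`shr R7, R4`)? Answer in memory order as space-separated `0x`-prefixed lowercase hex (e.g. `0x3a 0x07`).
0. shr fields op=0x1e:6|rd=7:3|rs=4:3|pad=0:20 → word 7bc00000h → 00 00 c0 7b

0x00 0x00 0xc0 0x7b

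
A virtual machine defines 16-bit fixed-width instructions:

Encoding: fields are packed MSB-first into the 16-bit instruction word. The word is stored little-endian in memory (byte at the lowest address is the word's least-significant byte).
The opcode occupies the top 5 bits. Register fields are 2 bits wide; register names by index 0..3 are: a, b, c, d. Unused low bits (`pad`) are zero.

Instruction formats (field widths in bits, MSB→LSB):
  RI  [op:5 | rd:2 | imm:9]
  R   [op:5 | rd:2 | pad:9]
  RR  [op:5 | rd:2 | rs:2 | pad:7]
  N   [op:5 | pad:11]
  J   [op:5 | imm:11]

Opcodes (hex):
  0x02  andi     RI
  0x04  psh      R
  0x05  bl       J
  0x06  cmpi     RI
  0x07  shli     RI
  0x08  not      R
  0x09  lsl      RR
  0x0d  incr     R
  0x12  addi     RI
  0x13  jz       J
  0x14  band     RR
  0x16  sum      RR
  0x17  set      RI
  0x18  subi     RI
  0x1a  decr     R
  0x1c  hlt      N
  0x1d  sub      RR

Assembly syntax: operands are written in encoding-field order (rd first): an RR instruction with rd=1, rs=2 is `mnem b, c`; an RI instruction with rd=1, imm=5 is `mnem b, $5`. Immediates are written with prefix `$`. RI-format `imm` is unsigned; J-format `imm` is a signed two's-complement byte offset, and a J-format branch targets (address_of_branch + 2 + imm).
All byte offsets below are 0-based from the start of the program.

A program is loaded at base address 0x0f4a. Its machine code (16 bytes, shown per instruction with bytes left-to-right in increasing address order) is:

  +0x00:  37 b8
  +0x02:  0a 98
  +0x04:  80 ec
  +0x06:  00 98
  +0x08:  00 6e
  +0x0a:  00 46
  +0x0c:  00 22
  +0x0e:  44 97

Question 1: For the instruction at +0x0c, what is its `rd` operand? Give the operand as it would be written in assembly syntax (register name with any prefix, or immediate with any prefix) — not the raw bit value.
b

off 0x0c: read 00 22 as little → 0x2200
  opcode bits[15:11]=0x4: psh/R
  rd@[10:9]=0x1 ⇒ b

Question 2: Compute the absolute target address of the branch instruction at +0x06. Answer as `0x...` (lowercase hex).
off 0x06: read 00 98 as little → 0x9800
  top 5b → 0x13 → jz [J]
  [10:0] imm=0 = $0
  target = base 0x0f4a + off 0x06 + 2 + imm 0 = 0x0f52

0x0f52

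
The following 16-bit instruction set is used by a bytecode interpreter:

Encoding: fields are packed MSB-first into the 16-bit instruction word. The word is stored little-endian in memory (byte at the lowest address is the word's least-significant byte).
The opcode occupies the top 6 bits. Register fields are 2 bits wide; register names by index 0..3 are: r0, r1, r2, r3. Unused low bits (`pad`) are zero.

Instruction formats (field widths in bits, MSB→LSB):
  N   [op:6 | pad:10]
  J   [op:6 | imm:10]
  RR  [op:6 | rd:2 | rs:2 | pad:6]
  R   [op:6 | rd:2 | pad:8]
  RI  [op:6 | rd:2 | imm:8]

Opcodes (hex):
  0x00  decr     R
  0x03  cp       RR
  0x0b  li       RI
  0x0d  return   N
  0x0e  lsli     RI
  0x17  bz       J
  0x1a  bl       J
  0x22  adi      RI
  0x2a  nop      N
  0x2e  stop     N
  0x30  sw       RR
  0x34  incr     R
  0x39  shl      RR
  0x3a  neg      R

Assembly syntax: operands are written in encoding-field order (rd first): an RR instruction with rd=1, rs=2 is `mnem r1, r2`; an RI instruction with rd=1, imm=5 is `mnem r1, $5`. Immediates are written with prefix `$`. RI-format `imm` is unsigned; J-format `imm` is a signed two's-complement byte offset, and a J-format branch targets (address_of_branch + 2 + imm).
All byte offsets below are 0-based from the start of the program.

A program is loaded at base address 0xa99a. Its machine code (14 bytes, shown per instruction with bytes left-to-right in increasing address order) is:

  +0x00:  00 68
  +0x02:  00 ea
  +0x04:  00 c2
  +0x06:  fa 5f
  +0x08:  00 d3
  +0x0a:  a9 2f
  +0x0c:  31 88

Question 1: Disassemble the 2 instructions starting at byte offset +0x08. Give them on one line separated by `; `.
incr r3; li r3, $169

@+08  little-endian(00 d3) = 0xd300
  opcode bits[15:10]=0x34: incr/R
  [9:8] rd=3 = r3
@+0a  little-endian(a9 2f) = 0x2fa9
  opcode bits[15:10]=0xb: li/RI
  [9:8] rd=3 = r3
  [7:0] imm=169 = $169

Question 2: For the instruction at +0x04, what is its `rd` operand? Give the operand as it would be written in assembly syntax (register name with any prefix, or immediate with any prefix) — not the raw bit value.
r2

+0x04: 00 c2 ⇒ word 0xc200 (little)
  opcode bits[15:10]=0x30: sw/RR
  rd@[9:8]=0x2 ⇒ r2
  rs@[7:6]=0x0 ⇒ r0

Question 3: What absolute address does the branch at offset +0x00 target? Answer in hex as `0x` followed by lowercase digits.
0xa99c

off 0x00: read 00 68 as little → 0x6800
  top 6b → 0x1a → bl [J]
  [9:0] imm=0 = $0
  target = base 0xa99a + off 0x00 + 2 + imm 0 = 0xa99c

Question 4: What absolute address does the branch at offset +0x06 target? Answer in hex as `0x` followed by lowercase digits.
off 0x06: read fa 5f as little → 0x5ffa
  opcode bits[15:10]=0x17: bz/J
  imm: (w>>0)&0x3ff=0x3fa (s10→-6) → $-6
  target = base 0xa99a + off 0x06 + 2 + imm -6 = 0xa99c

0xa99c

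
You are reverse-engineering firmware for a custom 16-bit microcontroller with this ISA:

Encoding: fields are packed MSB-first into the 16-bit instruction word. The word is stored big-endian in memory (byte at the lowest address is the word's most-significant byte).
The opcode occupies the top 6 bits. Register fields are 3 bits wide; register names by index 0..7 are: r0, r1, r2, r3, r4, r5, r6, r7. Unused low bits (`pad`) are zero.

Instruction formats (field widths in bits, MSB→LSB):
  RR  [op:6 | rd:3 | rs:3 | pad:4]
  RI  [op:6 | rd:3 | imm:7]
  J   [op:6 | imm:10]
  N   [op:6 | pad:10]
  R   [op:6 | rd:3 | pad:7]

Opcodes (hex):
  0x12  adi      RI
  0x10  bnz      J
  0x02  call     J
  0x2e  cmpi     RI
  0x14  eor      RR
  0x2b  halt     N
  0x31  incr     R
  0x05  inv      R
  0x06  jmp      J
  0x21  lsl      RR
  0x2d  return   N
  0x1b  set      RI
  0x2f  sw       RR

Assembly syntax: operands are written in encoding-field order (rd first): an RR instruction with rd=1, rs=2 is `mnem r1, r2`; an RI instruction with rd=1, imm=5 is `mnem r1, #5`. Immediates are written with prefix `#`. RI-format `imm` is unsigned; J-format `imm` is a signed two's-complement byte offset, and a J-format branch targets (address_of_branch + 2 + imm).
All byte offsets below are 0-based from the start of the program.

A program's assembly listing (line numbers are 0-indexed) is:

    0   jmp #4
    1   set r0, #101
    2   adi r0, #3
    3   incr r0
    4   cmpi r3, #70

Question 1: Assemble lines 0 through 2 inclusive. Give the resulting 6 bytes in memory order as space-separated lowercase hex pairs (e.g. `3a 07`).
18 04 6c 65 48 03

L0: jmp op=0x6:6|imm=4:10 ⇒ 0x1804 ⇒ big 18 04
L1: set op=0x1b:6|rd=0:3|imm=101:7 ⇒ 0x6c65 ⇒ big 6c 65
L2: adi op=0x12:6|rd=0:3|imm=3:7 ⇒ 0x4803 ⇒ big 48 03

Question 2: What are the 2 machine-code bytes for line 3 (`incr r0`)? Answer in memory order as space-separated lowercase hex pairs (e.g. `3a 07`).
line 3 (incr): pack op=0x31:6|rd=0:3|pad=0:7 = 0xc400; big→ c4 00

c4 00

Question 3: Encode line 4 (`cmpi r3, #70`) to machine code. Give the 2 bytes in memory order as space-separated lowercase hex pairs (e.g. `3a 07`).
line 4 (cmpi): pack op=0x2e:6|rd=3:3|imm=70:7 = 0xb9c6; big→ b9 c6

b9 c6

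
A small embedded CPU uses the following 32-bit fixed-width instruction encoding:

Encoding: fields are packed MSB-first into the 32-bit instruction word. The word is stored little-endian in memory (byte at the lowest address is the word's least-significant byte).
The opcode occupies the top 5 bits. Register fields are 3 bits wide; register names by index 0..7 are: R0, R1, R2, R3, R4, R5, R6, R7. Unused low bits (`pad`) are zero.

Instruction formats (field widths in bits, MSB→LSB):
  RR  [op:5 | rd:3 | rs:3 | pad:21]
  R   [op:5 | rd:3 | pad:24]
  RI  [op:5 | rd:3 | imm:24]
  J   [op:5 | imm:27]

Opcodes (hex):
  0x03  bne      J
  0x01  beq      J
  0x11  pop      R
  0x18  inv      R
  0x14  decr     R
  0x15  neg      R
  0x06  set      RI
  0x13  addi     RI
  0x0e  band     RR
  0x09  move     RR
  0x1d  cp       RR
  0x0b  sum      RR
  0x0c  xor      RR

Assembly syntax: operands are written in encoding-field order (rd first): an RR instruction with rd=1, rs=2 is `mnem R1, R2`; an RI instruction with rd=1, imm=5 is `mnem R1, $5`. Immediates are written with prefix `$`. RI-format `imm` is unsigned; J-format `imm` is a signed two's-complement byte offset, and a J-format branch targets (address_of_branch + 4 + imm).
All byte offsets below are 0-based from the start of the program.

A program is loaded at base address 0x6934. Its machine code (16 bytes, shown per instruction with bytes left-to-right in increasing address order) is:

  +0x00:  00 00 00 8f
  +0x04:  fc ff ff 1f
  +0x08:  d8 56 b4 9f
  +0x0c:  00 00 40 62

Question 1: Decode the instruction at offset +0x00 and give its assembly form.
pop R7

[00] 00 00 00 8f → 0x8f000000
  opcode bits[31:27]=0x11: pop/R
  rd@[26:24]=0x7 ⇒ R7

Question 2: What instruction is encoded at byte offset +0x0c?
@+0c  little-endian(00 00 40 62) = 0x62400000
  opcode bits[31:27]=0xc: xor/RR
  [26:24] rd=2 = R2
  [23:21] rs=2 = R2

xor R2, R2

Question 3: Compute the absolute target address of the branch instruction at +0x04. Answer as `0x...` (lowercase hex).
off 0x04: read fc ff ff 1f as little → 0x1ffffffc
  opcode bits[31:27]=0x3: bne/J
  [26:0] imm=134217724 (s27→-4) = $-4
  target = base 0x6934 + off 0x04 + 4 + imm -4 = 0x6938

0x6938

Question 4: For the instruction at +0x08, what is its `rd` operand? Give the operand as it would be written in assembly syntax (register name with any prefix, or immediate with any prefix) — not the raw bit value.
R7

off 0x08: read d8 56 b4 9f as little → 0x9fb456d8
  op=0x9fb456d8>>27=0x13 ⇒ addi (RI)
  [26:24] rd=7 = R7
  [23:0] imm=11818712 = $11818712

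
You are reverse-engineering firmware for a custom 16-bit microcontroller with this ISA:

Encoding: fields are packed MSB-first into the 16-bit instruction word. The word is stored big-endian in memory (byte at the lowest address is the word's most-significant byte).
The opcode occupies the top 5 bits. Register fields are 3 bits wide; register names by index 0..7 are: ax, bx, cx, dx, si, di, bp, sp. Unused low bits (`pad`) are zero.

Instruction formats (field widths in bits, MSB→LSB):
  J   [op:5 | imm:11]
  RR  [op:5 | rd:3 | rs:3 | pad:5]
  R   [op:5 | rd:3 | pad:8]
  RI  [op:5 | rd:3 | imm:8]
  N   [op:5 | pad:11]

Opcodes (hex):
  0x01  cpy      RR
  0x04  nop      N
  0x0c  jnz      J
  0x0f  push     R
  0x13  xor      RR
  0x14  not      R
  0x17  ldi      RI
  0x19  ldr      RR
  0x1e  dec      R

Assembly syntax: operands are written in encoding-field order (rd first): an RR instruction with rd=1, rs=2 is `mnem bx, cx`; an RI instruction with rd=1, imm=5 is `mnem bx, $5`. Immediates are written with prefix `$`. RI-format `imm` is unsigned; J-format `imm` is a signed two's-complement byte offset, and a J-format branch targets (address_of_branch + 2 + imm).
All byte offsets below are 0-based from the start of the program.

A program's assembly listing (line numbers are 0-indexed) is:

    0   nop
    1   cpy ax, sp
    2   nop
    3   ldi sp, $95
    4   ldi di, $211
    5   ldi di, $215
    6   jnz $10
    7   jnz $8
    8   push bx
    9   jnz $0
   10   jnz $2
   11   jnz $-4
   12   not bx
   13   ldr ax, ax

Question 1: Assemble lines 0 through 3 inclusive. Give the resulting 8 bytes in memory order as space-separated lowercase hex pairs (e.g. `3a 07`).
0. nop fields op=0x4:5|pad=0:11 → word 2000h → 20 00
1. cpy fields op=0x1:5|rd=0:3|rs=7:3|pad=0:5 → word 08e0h → 08 e0
2. nop fields op=0x4:5|pad=0:11 → word 2000h → 20 00
3. ldi fields op=0x17:5|rd=7:3|imm=95:8 → word bf5fh → bf 5f

20 00 08 e0 20 00 bf 5f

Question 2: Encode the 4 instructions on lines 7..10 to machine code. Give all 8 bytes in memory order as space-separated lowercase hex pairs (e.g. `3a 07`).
60 08 79 00 60 00 60 02

line 7 (jnz): pack op=0xc:5|imm=8:11 = 0x6008; big→ 60 08
line 8 (push): pack op=0xf:5|rd=1:3|pad=0:8 = 0x7900; big→ 79 00
line 9 (jnz): pack op=0xc:5|imm=0:11 = 0x6000; big→ 60 00
line 10 (jnz): pack op=0xc:5|imm=2:11 = 0x6002; big→ 60 02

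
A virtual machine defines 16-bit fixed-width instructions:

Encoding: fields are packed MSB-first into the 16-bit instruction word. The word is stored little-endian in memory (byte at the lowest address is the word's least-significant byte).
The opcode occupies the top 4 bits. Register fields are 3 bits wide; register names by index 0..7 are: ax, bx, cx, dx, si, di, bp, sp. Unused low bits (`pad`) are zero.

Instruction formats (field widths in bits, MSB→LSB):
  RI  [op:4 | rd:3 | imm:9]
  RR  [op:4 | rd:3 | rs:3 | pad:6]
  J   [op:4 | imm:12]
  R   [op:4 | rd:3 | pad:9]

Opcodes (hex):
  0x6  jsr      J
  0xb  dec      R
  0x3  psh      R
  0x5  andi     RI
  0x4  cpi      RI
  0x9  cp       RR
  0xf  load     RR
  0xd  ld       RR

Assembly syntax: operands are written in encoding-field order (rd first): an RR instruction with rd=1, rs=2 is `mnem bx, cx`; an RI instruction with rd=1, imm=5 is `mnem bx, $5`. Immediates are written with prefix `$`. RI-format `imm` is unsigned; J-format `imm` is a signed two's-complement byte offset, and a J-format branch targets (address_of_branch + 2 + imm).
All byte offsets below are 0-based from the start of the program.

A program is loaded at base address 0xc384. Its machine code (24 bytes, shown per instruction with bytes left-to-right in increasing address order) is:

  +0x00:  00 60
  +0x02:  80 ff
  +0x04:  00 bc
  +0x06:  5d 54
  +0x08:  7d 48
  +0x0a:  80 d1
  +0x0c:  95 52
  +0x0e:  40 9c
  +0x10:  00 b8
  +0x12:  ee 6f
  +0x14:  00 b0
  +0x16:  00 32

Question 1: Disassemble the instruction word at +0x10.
dec si

+0x10: 00 b8 ⇒ word 0xb800 (little)
  op=0xb800>>12=0xb ⇒ dec (R)
  rd: (w>>9)&0x7=0x4 → si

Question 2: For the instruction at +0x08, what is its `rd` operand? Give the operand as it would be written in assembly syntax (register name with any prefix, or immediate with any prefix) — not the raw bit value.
+0x08: 7d 48 ⇒ word 0x487d (little)
  opcode bits[15:12]=0x4: cpi/RI
  rd: (w>>9)&0x7=0x4 → si
  imm: (w>>0)&0x1ff=0x7d → $125

si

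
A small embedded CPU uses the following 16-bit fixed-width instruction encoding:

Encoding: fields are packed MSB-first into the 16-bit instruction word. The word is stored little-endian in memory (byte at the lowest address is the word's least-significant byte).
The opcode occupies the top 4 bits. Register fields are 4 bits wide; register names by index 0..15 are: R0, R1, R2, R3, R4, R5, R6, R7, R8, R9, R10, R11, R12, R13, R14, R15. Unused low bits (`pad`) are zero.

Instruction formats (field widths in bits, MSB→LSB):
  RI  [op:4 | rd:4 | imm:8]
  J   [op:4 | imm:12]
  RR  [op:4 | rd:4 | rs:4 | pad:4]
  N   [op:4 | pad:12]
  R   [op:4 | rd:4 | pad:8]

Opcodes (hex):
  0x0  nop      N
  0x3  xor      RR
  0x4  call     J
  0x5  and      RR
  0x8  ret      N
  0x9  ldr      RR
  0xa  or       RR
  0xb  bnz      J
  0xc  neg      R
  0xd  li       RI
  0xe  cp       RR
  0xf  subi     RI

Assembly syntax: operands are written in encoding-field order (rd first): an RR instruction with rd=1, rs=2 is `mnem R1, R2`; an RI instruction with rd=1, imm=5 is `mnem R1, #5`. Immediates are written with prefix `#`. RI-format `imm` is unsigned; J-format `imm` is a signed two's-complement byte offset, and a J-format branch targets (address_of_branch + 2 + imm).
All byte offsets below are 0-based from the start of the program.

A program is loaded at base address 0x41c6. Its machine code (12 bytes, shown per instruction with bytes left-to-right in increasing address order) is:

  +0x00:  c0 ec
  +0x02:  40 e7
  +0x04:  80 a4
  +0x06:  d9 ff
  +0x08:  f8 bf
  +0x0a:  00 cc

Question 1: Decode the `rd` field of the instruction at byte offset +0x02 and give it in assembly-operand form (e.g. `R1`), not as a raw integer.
off 0x02: read 40 e7 as little → 0xe740
  top 4b → 0xe → cp [RR]
  rd: (w>>8)&0xf=0x7 → R7
  rs: (w>>4)&0xf=0x4 → R4

R7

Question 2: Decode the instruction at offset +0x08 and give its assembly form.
bnz #-8

@+08  little-endian(f8 bf) = 0xbff8
  top 4b → 0xb → bnz [J]
  imm@[11:0]=0xff8 (s12→-8) ⇒ #-8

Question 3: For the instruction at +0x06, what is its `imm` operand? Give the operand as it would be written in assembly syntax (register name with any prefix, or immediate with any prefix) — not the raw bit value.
#217

@+06  little-endian(d9 ff) = 0xffd9
  op=0xffd9>>12=0xf ⇒ subi (RI)
  [11:8] rd=15 = R15
  [7:0] imm=217 = #217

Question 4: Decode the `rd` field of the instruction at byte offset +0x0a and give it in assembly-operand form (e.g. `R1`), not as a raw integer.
R12

off 0x0a: read 00 cc as little → 0xcc00
  op=0xcc00>>12=0xc ⇒ neg (R)
  [11:8] rd=12 = R12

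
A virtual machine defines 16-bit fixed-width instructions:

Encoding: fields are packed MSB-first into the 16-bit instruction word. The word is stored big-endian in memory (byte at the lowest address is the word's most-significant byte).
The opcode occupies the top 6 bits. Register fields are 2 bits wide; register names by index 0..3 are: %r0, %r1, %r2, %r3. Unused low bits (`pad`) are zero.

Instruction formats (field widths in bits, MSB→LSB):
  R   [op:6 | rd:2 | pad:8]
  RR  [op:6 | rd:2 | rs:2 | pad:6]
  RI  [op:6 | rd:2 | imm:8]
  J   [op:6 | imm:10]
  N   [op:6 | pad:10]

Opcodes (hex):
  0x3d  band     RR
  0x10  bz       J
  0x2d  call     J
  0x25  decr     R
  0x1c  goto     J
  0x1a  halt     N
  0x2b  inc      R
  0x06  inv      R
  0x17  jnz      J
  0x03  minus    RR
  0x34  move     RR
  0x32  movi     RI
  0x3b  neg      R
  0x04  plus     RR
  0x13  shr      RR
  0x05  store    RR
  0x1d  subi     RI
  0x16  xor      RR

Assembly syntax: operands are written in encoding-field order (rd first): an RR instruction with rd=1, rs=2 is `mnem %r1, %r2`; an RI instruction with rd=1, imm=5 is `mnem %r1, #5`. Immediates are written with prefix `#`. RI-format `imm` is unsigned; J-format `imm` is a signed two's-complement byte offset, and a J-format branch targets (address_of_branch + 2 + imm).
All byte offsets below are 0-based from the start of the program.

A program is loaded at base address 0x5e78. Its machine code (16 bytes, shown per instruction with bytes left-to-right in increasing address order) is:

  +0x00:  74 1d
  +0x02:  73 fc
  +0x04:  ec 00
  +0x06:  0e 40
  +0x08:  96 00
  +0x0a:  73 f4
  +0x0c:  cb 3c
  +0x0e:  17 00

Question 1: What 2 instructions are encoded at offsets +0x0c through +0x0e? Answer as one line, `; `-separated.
movi %r3, #60; store %r3, %r0

+0x0c: cb 3c ⇒ word 0xcb3c (big)
  op=0xcb3c>>10=0x32 ⇒ movi (RI)
  [9:8] rd=3 = %r3
  [7:0] imm=60 = #60
+0x0e: 17 00 ⇒ word 0x1700 (big)
  op=0x1700>>10=0x5 ⇒ store (RR)
  [9:8] rd=3 = %r3
  [7:6] rs=0 = %r0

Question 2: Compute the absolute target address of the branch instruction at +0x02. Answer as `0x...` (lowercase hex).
0x5e78

[02] 73 fc → 0x73fc
  op=0x73fc>>10=0x1c ⇒ goto (J)
  imm@[9:0]=0x3fc (s10→-4) ⇒ #-4
  target = base 0x5e78 + off 0x02 + 2 + imm -4 = 0x5e78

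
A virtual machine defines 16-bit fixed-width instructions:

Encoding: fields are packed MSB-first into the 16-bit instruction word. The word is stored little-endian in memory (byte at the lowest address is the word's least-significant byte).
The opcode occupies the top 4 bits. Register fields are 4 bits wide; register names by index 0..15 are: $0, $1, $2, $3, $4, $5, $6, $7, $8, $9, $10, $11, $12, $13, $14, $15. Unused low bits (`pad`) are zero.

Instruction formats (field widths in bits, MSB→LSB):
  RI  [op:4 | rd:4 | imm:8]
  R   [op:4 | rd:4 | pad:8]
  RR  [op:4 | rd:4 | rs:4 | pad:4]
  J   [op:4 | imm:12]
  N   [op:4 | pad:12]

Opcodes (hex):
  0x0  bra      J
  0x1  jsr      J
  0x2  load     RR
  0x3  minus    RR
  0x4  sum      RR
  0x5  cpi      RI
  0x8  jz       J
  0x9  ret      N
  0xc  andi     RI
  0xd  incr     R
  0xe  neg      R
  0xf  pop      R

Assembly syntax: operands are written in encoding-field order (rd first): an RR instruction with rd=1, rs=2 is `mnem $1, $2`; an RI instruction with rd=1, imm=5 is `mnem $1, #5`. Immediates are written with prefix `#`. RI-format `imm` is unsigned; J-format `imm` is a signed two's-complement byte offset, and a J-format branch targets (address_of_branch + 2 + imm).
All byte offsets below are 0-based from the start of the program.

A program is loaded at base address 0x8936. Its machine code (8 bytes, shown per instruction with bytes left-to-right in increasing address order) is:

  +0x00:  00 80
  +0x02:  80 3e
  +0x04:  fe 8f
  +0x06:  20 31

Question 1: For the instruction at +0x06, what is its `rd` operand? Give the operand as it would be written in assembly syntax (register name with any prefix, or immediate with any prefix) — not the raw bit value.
[06] 20 31 → 0x3120
  opcode bits[15:12]=0x3: minus/RR
  rd: (w>>8)&0xf=0x1 → $1
  rs: (w>>4)&0xf=0x2 → $2

$1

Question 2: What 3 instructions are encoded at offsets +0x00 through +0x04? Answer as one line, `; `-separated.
off 0x00: read 00 80 as little → 0x8000
  op=0x8000>>12=0x8 ⇒ jz (J)
  imm: (w>>0)&0xfff=0x0 → #0
off 0x02: read 80 3e as little → 0x3e80
  op=0x3e80>>12=0x3 ⇒ minus (RR)
  rd: (w>>8)&0xf=0xe → $14
  rs: (w>>4)&0xf=0x8 → $8
off 0x04: read fe 8f as little → 0x8ffe
  op=0x8ffe>>12=0x8 ⇒ jz (J)
  imm: (w>>0)&0xfff=0xffe (s12→-2) → #-2

jz #0; minus $14, $8; jz #-2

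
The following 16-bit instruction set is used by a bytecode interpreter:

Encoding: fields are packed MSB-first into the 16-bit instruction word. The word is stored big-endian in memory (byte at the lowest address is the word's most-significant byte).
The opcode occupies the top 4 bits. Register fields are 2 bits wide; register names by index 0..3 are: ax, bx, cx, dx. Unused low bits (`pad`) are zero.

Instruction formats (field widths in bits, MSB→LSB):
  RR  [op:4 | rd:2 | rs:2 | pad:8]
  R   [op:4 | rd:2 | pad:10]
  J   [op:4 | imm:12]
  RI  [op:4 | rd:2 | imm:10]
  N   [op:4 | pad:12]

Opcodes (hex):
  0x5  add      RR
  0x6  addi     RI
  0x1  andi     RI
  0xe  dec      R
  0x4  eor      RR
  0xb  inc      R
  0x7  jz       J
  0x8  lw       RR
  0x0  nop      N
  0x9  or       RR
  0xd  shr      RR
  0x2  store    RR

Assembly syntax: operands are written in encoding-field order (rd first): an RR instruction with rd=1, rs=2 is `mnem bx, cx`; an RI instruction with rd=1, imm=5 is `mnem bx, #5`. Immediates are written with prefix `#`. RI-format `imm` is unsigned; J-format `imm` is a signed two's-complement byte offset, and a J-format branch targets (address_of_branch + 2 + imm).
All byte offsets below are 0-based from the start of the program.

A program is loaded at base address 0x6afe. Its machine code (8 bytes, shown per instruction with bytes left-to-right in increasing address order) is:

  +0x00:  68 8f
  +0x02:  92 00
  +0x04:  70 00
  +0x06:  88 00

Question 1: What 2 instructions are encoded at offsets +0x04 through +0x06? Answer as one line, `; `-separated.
off 0x04: read 70 00 as big → 0x7000
  opcode bits[15:12]=0x7: jz/J
  imm@[11:0]=0x0 ⇒ #0
off 0x06: read 88 00 as big → 0x8800
  opcode bits[15:12]=0x8: lw/RR
  rd@[11:10]=0x2 ⇒ cx
  rs@[9:8]=0x0 ⇒ ax

jz #0; lw cx, ax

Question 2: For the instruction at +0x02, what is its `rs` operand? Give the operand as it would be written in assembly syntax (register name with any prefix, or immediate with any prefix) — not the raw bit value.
cx

off 0x02: read 92 00 as big → 0x9200
  op=0x9200>>12=0x9 ⇒ or (RR)
  rd: (w>>10)&0x3=0x0 → ax
  rs: (w>>8)&0x3=0x2 → cx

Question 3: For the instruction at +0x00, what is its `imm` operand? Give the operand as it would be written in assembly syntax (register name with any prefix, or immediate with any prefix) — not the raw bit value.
@+00  big-endian(68 8f) = 0x688f
  op=0x688f>>12=0x6 ⇒ addi (RI)
  rd: (w>>10)&0x3=0x2 → cx
  imm: (w>>0)&0x3ff=0x8f → #143

#143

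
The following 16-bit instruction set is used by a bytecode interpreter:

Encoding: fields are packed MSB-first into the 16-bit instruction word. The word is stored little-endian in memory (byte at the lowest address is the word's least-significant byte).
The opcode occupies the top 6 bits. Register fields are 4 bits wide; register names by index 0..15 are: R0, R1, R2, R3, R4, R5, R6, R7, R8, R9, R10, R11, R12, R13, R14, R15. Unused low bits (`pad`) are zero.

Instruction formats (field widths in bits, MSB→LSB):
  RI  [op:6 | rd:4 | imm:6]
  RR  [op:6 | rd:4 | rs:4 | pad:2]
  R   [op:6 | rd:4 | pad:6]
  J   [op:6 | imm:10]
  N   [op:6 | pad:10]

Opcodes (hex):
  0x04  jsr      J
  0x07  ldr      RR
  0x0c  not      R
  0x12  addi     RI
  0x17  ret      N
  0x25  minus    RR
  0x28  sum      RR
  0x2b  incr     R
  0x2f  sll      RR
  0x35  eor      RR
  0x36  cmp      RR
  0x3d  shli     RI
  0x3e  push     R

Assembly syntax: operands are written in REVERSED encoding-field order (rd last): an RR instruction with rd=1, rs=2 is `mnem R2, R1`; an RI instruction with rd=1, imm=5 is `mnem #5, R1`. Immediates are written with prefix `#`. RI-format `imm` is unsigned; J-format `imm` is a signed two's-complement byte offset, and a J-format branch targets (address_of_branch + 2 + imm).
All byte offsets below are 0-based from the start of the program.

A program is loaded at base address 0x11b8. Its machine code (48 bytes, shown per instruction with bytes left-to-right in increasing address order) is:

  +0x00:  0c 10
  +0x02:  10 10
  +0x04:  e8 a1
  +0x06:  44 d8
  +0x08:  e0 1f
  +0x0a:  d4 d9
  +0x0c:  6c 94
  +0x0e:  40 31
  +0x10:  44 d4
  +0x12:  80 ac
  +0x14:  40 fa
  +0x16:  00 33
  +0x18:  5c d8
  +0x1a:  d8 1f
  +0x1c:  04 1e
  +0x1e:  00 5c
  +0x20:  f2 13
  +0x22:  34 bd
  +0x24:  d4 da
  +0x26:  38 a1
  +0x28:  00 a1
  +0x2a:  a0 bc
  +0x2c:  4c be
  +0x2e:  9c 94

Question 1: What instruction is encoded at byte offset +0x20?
off 0x20: read f2 13 as little → 0x13f2
  op=0x13f2>>10=0x4 ⇒ jsr (J)
  imm@[9:0]=0x3f2 (s10→-14) ⇒ #-14

jsr #-14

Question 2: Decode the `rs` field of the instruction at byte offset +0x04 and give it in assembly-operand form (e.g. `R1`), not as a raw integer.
R10

@+04  little-endian(e8 a1) = 0xa1e8
  top 6b → 0x28 → sum [RR]
  rd@[9:6]=0x7 ⇒ R7
  rs@[5:2]=0xa ⇒ R10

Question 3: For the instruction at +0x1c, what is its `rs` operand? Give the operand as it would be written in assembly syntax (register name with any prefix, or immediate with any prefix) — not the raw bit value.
R1

[1c] 04 1e → 0x1e04
  top 6b → 0x7 → ldr [RR]
  rd: (w>>6)&0xf=0x8 → R8
  rs: (w>>2)&0xf=0x1 → R1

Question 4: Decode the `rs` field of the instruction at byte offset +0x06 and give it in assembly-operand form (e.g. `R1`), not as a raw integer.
@+06  little-endian(44 d8) = 0xd844
  op=0xd844>>10=0x36 ⇒ cmp (RR)
  rd: (w>>6)&0xf=0x1 → R1
  rs: (w>>2)&0xf=0x1 → R1

R1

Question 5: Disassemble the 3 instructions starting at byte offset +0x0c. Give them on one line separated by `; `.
[0c] 6c 94 → 0x946c
  top 6b → 0x25 → minus [RR]
  [9:6] rd=1 = R1
  [5:2] rs=11 = R11
[0e] 40 31 → 0x3140
  top 6b → 0xc → not [R]
  [9:6] rd=5 = R5
[10] 44 d4 → 0xd444
  top 6b → 0x35 → eor [RR]
  [9:6] rd=1 = R1
  [5:2] rs=1 = R1

minus R11, R1; not R5; eor R1, R1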